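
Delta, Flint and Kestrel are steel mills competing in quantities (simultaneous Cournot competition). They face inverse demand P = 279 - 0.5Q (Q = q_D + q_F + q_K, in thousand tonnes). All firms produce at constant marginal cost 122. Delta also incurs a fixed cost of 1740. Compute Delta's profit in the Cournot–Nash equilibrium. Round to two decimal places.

1341.13

A representative firm's profit is π_i = q_i(279 - 0.5Q) - 122q_i.
Setting ∂π_i/∂q_i = 0 with rivals' quantities fixed: 157 - q_i - (1/2)·Σ_{j≠i} q_j = 0.
With identical firms every q_j equals q_i, so Σ_{j≠i} q_j = 2q_i and 157 = 2q_i, giving q_i = 157/2.
Price P = 279 - (1/2)·(471/2) = 645/4.
Delta's profit: (645/4 - 122)·(157/2) - 1740 = 1341.1250.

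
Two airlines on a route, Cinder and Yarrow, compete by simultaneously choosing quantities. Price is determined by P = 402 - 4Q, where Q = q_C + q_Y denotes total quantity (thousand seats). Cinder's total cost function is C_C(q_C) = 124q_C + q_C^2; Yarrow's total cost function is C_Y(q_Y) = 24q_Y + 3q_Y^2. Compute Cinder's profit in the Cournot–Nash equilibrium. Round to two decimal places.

1841.96

Cinder's profit: π_C = (402 - 4Q)q_C - (124q_C + q_C²). Setting ∂π_C/∂q_C = 0: 278 - 10q_C - 4(q_Y) = 0.
Yarrow's profit: π_Y = (402 - 4Q)q_Y - (24q_Y + 3q_Y²). Setting ∂π_Y/∂q_Y = 0: 378 - 14q_Y - 4(q_C) = 0.
Rearranging gives the reaction functions q_C = (278 - 4q_Y)/10 and q_Y = (378 - 4q_C)/14.
Solving the pair: q_C = 595/31, q_Y = 667/31.
Price P = 402 - 4·(1262/31) = 239.1613.
Cinder's profit: 239.1613·(595/31) - 124·(595/31) - (595/31)² = 1841.9615.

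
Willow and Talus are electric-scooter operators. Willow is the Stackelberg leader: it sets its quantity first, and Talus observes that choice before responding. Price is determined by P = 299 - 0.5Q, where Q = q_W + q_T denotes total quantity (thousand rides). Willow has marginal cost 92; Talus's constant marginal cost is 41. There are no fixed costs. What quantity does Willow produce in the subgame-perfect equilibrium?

The follower Talus best-responds to any q_W: π_T = (299 - 0.5Q)q_T - 41q_T.
∂π_T/∂q_T = 258 - (1/2)q_W - q_T = 0 gives the reaction function q_T = (258 - (1/2)q_W).
Willow substitutes q_T(q_W) into its own profit: π_W = q_W(299 - (1/2)q_W - (258 - (1/2)q_W)/2) - 92q_W = (170 - (1/4)q_W)q_W - 92q_W.
The leader's first-order condition 78 - (1/2)q_W = 0 yields q_W = 156.
Then q_T = (258 - (1/2)·156) = 180.

156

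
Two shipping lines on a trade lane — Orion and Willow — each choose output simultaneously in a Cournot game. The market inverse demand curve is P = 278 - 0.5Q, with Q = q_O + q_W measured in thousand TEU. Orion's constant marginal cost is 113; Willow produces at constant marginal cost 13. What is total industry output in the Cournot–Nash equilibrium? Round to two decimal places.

286.67

Orion's profit: π_O = (278 - 0.5Q)q_O - (113q_O). Setting ∂π_O/∂q_O = 0: 165 - q_O - (1/2)(q_W) = 0.
Willow's profit: π_W = (278 - 0.5Q)q_W - (13q_W). Setting ∂π_W/∂q_W = 0: 265 - q_W - (1/2)(q_O) = 0.
So q_O = (165 - (1/2)q_W) and q_W = (265 - (1/2)q_O).
Solving the pair: q_O = 130/3, q_W = 730/3.
Total output Q = 130/3 + 730/3 = 860/3.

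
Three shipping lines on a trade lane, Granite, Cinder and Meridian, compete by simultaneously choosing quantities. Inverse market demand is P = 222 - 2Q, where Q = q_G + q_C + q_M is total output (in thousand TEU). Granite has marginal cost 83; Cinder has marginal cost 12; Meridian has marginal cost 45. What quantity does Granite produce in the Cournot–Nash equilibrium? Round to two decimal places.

Granite's profit: π_G = (222 - 2Q)q_G - (83q_G). Setting ∂π_G/∂q_G = 0: 139 - 4q_G - 2(q_C + q_M) = 0.
Cinder's first-order condition: 210 - 4q_C - 2(q_G + q_M) = 0.
Meridian's first-order condition: 177 - 4q_M - 2(q_G + q_C) = 0.
Summing all 3 equations gives 526 − 8Q = 0, hence Q = 263/4.
Back-substituting: q_G = (139 − 263/2)/2 = 15/4, q_C = (210 − 263/2)/2 = 157/4, q_M = (177 − 263/2)/2 = 91/4.

3.75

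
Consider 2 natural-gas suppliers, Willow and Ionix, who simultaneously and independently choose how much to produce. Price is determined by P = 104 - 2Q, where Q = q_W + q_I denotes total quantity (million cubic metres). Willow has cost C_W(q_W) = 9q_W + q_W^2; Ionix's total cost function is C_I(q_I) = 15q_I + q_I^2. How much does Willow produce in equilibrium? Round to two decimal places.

Willow's profit: π_W = (104 - 2Q)q_W - (9q_W + q_W²). Setting ∂π_W/∂q_W = 0: 95 - 6q_W - 2(q_I) = 0.
Ionix's first-order condition: 89 - 6q_I - 2(q_W) = 0.
So q_W = (95 - 2q_I)/6 and q_I = (89 - 2q_W)/6.
Solving the pair: q_W = 49/4, q_I = 43/4.

12.25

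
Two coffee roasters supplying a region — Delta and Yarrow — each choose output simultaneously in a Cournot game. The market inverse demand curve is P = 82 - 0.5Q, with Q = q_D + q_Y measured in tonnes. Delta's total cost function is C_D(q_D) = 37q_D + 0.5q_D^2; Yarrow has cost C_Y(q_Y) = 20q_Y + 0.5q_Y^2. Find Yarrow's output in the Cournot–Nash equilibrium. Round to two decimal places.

Delta's profit: π_D = (82 - 0.5Q)q_D - (37q_D + (1/2)q_D²). Setting ∂π_D/∂q_D = 0: 45 - 2q_D - (1/2)(q_Y) = 0.
Yarrow's first-order condition: 62 - 2q_Y - (1/2)(q_D) = 0.
Rearranging gives the reaction functions q_D = (45 - (1/2)q_Y)/2 and q_Y = (62 - (1/2)q_D)/2.
Solving the pair: q_D = 236/15, q_Y = 406/15.

27.07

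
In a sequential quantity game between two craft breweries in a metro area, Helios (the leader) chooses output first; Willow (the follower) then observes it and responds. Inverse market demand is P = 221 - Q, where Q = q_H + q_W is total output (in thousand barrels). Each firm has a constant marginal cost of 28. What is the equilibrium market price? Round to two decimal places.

76.25

Solve by backward induction. Given q_H, the follower Willow maximises π_W = (221 - q_H - q_W)q_W - 28q_W.
∂π_W/∂q_W = 193 - q_H - 2q_W = 0 gives the reaction function q_W = (193 - q_H)/2.
Helios substitutes q_W(q_H) into its own profit: π_H = q_H(221 - q_H - (193 - q_H)/2) - 28q_H = (249/2 - (1/2)q_H)q_H - 28q_H.
Maximising: ∂π_H/∂q_H = 193/2 - q_H = 0, giving q_H = 193/2.
Then q_W = (193 - 193/2)/2 = 193/4.
Total output Q = 579/4, so price P = 221 - 579/4 = 305/4.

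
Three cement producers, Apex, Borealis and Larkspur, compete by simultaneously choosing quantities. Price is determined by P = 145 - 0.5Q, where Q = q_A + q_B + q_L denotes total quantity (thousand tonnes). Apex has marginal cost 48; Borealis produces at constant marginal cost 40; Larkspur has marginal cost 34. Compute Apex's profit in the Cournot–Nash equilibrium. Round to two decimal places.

703.13

Apex's profit: π_A = (145 - 0.5Q)q_A - (48q_A). Setting ∂π_A/∂q_A = 0: 97 - q_A - (1/2)(q_B + q_L) = 0.
Borealis's profit: π_B = (145 - 0.5Q)q_B - (40q_B). Setting ∂π_B/∂q_B = 0: 105 - q_B - (1/2)(q_A + q_L) = 0.
Larkspur's first-order condition: 111 - q_L - (1/2)(q_A + q_B) = 0.
Adding the 3 conditions: 313 − Q − Q = 0, i.e. Q = 313/2.
Back-substituting: q_A = (97 − 313/4)/(1/2) = 75/2, q_B = (105 − 313/4)/(1/2) = 107/2, q_L = (111 − 313/4)/(1/2) = 131/2.
Price P = 145 - (1/2)·(313/2) = 267/4.
Apex's profit: (267/4 - 48)·(75/2) = 703.1250.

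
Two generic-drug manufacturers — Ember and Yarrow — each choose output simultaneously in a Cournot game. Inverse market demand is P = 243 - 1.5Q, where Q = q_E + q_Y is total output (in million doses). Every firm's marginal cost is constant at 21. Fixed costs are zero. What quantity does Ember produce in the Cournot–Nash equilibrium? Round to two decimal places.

49.33

Each firm earns π_i = (243 - 1.5Q)q_i - 21q_i.
Setting ∂π_i/∂q_i = 0 with rivals' quantities fixed: 222 - 3q_i - (3/2)q_j = 0.
By symmetry each firm produces the same amount; substituting q_j = q_i yields q_i = 222/(9/2) = 148/3.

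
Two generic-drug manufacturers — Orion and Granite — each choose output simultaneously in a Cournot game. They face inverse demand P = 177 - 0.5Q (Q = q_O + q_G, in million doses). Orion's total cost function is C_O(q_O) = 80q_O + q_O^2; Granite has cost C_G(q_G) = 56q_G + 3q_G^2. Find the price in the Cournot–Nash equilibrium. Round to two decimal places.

Orion's profit: π_O = (177 - 0.5Q)q_O - (80q_O + q_O²). Setting ∂π_O/∂q_O = 0: 97 - 3q_O - (1/2)(q_G) = 0.
Granite's first-order condition: 121 - 7q_G - (1/2)(q_O) = 0.
Rearranging gives the reaction functions q_O = (97 - (1/2)q_G)/3 and q_G = (121 - (1/2)q_O)/7.
Substituting one into the other gives q_O = 29.8072 and q_G = 1258/83.
Total output Q = 44.9639, so price P = 177 - (1/2)·44.9639 = 154.5181.

154.52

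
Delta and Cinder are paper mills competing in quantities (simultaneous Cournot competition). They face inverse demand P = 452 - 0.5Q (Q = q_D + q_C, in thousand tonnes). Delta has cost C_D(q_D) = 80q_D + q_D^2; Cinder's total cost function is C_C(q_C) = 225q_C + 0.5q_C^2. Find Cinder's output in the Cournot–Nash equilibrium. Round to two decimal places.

86.09

Delta's profit: π_D = (452 - 0.5Q)q_D - (80q_D + q_D²). Setting ∂π_D/∂q_D = 0: 372 - 3q_D - (1/2)(q_C) = 0.
Cinder's first-order condition: 227 - 2q_C - (1/2)(q_D) = 0.
Rearranging gives the reaction functions q_D = (372 - (1/2)q_C)/3 and q_C = (227 - (1/2)q_D)/2.
Solving the pair: q_D = 109.6522, q_C = 1980/23.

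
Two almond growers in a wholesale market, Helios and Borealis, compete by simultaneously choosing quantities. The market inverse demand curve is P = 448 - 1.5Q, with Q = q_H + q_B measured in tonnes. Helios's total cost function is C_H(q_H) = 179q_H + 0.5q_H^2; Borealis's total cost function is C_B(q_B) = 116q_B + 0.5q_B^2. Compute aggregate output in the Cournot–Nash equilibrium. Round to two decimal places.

Helios's profit: π_H = (448 - 1.5Q)q_H - (179q_H + (1/2)q_H²). Setting ∂π_H/∂q_H = 0: 269 - 4q_H - (3/2)(q_B) = 0.
Borealis's first-order condition: 332 - 4q_B - (3/2)(q_H) = 0.
Best responses: q_H = (269 - (3/2)q_B)/4, q_B = (332 - (3/2)q_H)/4.
Solving the pair: q_H = 42.0364, q_B = 67.2364.
Total output Q = 42.0364 + 67.2364 = 1202/11.

109.27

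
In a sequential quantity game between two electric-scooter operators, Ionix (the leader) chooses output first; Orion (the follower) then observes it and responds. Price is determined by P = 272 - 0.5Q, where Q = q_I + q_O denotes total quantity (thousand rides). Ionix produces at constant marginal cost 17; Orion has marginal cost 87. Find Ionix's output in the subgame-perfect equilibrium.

325

The follower Orion best-responds to any q_I: π_O = (272 - 0.5Q)q_O - 87q_O.
∂π_O/∂q_O = 185 - (1/2)q_I - q_O = 0 gives the reaction function q_O = (185 - (1/2)q_I).
The leader anticipates this reaction. Substituting into P = 272 - 0.5Q gives P = 359/2 - (1/4)q_I, so π_I = (359/2 - (1/4)q_I)q_I - 17q_I.
The leader's first-order condition 325/2 - (1/2)q_I = 0 yields q_I = 325.
Then q_O = (185 - (1/2)·325) = 45/2.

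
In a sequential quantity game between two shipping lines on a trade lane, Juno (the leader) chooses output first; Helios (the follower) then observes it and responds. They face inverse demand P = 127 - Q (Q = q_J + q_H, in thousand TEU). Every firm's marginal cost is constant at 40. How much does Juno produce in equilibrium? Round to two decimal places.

43.50

The follower Helios best-responds to any q_J: π_H = (127 - Q)q_H - 40q_H.
∂π_H/∂q_H = 87 - q_J - 2q_H = 0 gives the reaction function q_H = (87 - q_J)/2.
The leader anticipates this reaction. Substituting into P = 127 - Q gives P = 167/2 - (1/2)q_J, so π_J = (167/2 - (1/2)q_J)q_J - 40q_J.
The leader's first-order condition 87/2 - q_J = 0 yields q_J = 87/2.
Then q_H = (87 - 87/2)/2 = 87/4.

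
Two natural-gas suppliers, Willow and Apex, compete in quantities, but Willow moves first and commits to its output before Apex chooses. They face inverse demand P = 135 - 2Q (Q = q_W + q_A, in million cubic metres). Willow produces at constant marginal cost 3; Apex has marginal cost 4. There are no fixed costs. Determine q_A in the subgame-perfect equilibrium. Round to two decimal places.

Solve by backward induction. Given q_W, the follower Apex maximises π_A = (135 - 2q_W - 2q_A)q_A - 4q_A.
Follower FOC: 131 - 2q_W - 4q_A = 0, so q_A(q_W) = (131 - 2q_W)/4.
The leader anticipates this reaction. Substituting into P = 135 - 2Q gives P = 139/2 - q_W, so π_W = (139/2 - q_W)q_W - 3q_W.
Maximising: ∂π_W/∂q_W = 133/2 - 2q_W = 0, giving q_W = 133/4.
Then q_A = (131 - 2·(133/4))/4 = 129/8.

16.13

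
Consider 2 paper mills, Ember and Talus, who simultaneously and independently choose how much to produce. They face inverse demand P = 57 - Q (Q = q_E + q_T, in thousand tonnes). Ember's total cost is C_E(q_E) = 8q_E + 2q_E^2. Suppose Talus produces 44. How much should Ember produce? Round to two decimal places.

With the rival's output fixed at 44, Ember's profit is π_E = (57 - 44 - q_E)q_E - (8q_E + 2q_E²) = (13 - q_E)q_E - (8q_E + 2q_E²).
∂π_E/∂q_E = 5 - 6q_E = 0, so q_E = 5/6.

0.83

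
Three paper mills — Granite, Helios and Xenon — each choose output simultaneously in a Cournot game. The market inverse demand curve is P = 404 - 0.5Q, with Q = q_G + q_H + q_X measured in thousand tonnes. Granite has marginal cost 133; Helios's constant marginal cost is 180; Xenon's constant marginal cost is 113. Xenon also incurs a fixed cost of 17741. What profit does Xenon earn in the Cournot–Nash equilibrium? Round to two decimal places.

119.50

Granite's profit: π_G = (404 - 0.5Q)q_G - (133q_G). Setting ∂π_G/∂q_G = 0: 271 - q_G - (1/2)(q_H + q_X) = 0.
Helios's first-order condition: 224 - q_H - (1/2)(q_G + q_X) = 0.
Xenon's first-order condition: 291 - q_X - (1/2)(q_G + q_H) = 0.
Adding the 3 first-order conditions: 786 − 2Q = 0, so Q = 393.
Back-substituting: q_G = (271 − 393/2)/(1/2) = 149, q_H = (224 − 393/2)/(1/2) = 55, q_X = (291 − 393/2)/(1/2) = 189.
Price P = 404 - (1/2)·393 = 415/2.
Xenon's profit: (415/2 - 113)·189 - 17741 = 239/2.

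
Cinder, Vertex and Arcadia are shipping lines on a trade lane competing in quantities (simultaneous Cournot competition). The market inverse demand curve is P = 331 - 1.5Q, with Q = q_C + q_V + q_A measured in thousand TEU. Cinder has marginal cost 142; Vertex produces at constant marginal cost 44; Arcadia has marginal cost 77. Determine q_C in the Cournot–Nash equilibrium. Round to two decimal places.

Cinder's profit: π_C = (331 - 1.5Q)q_C - (142q_C). Setting ∂π_C/∂q_C = 0: 189 - 3q_C - (3/2)(q_V + q_A) = 0.
Vertex's profit: π_V = (331 - 1.5Q)q_V - (44q_V). Setting ∂π_V/∂q_V = 0: 287 - 3q_V - (3/2)(q_C + q_A) = 0.
Arcadia's profit: π_A = (331 - 1.5Q)q_A - (77q_A). Setting ∂π_A/∂q_A = 0: 254 - 3q_A - (3/2)(q_C + q_V) = 0.
Adding the 3 conditions: 730 − 3Q − 3Q = 0, i.e. Q = 365/3.
Back-substituting: q_C = (189 − 365/2)/(3/2) = 13/3, q_V = (287 − 365/2)/(3/2) = 209/3, q_A = (254 − 365/2)/(3/2) = 143/3.

4.33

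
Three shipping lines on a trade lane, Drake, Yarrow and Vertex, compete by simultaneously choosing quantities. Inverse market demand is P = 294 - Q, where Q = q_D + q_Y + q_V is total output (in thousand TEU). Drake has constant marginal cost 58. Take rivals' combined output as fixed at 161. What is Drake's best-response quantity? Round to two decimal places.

37.50

With rivals' combined output fixed at 161, Drake's profit is π_D = (294 - 161 - q_D)q_D - (58q_D) = (133 - q_D)q_D - (58q_D).
∂π_D/∂q_D = 75 - 2q_D = 0, so q_D = 75/2.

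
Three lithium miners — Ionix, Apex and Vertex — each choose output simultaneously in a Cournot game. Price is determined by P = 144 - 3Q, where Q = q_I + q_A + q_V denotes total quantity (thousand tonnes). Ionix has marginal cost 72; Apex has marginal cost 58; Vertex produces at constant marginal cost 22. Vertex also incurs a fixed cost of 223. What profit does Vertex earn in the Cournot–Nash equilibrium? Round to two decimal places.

678.33

Ionix's profit: π_I = (144 - 3Q)q_I - (72q_I). Setting ∂π_I/∂q_I = 0: 72 - 6q_I - 3(q_A + q_V) = 0.
Apex's profit: π_A = (144 - 3Q)q_A - (58q_A). Setting ∂π_A/∂q_A = 0: 86 - 6q_A - 3(q_I + q_V) = 0.
Vertex's profit: π_V = (144 - 3Q)q_V - (22q_V). Setting ∂π_V/∂q_V = 0: 122 - 6q_V - 3(q_I + q_A) = 0.
Adding the 3 first-order conditions: 280 − 12Q = 0, so Q = 70/3.
Back-substituting: q_I = (72 − 70)/3 = 2/3, q_A = (86 − 70)/3 = 16/3, q_V = (122 − 70)/3 = 52/3.
Price P = 144 - 3·(70/3) = 74.
Vertex's profit: (74 - 22)·(52/3) - 223 = 678.3333.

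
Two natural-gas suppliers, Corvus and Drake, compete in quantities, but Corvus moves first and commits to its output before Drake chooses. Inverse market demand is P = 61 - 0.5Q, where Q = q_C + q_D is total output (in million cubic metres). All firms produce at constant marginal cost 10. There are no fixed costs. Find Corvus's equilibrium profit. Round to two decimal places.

Solve by backward induction. Given q_C, the follower Drake maximises π_D = (61 - (1/2)q_C - (1/2)q_D)q_D - 10q_D.
∂π_D/∂q_D = 51 - (1/2)q_C - q_D = 0 gives the reaction function q_D = (51 - (1/2)q_C).
The leader anticipates this reaction. Substituting into P = 61 - 0.5Q gives P = 71/2 - (1/4)q_C, so π_C = (71/2 - (1/4)q_C)q_C - 10q_C.
The leader's first-order condition 51/2 - (1/2)q_C = 0 yields q_C = 51.
Then q_D = (51 - (1/2)·51) = 51/2.
Price P = 61 - (1/2)·(153/2) = 91/4.
Corvus's profit: (91/4 - 10)·51 = 650.2500.

650.25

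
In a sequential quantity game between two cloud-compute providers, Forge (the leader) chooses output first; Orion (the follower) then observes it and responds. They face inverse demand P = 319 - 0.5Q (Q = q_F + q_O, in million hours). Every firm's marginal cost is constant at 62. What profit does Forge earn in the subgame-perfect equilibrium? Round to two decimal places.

Solve by backward induction. Given q_F, the follower Orion maximises π_O = (319 - (1/2)q_F - (1/2)q_O)q_O - 62q_O.
∂π_O/∂q_O = 257 - (1/2)q_F - q_O = 0 gives the reaction function q_O = (257 - (1/2)q_F).
The leader anticipates this reaction. Substituting into P = 319 - 0.5Q gives P = 381/2 - (1/4)q_F, so π_F = (381/2 - (1/4)q_F)q_F - 62q_F.
Maximising: ∂π_F/∂q_F = 257/2 - (1/2)q_F = 0, giving q_F = 257.
Then q_O = (257 - (1/2)·257) = 257/2.
Price P = 319 - (1/2)·(771/2) = 505/4.
Forge's profit: (505/4 - 62)·257 = 16512.2500.

16512.25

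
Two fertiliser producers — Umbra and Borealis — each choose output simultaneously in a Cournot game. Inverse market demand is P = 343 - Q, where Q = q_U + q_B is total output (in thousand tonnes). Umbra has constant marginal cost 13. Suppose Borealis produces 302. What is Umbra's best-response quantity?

With the rival's output fixed at 302, Umbra's profit is π_U = (343 - 302 - q_U)q_U - (13q_U) = (41 - q_U)q_U - (13q_U).
∂π_U/∂q_U = 28 - 2q_U = 0, so q_U = 14.

14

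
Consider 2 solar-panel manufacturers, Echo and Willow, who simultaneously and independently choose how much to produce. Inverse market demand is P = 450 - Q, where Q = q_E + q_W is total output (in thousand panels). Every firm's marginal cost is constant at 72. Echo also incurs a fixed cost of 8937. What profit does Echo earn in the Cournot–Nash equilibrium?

Each firm earns π_i = (450 - Q)q_i - 72q_i.
Setting ∂π_i/∂q_i = 0 with rivals' quantities fixed: 378 - 2q_i - q_j = 0.
By symmetry each firm produces the same amount; substituting q_j = q_i yields q_i = 378/3 = 126.
Price P = 450 - 252 = 198.
Echo's profit: (198 - 72)·126 - 8937 = 6939.

6939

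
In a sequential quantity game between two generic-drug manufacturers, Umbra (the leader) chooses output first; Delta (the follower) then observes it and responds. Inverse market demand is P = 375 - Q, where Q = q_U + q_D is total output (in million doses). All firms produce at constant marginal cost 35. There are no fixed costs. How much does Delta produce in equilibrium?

85

The follower Delta best-responds to any q_U: π_D = (375 - Q)q_D - 35q_D.
∂π_D/∂q_D = 340 - q_U - 2q_D = 0 gives the reaction function q_D = (340 - q_U)/2.
Umbra substitutes q_D(q_U) into its own profit: π_U = q_U(375 - q_U - (340 - q_U)/2) - 35q_U = (205 - (1/2)q_U)q_U - 35q_U.
Maximising: ∂π_U/∂q_U = 170 - q_U = 0, giving q_U = 170.
Then q_D = (340 - 170)/2 = 85.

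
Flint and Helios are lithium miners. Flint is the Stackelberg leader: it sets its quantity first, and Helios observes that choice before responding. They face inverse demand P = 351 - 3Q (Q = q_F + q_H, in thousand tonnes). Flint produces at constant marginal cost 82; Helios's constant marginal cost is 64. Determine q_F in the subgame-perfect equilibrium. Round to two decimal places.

The follower Helios best-responds to any q_F: π_H = (351 - 3Q)q_H - 64q_H.
Setting the follower's marginal profit to zero, 287 - 3q_F - 6q_H = 0, i.e. q_H = (287 - 3q_F)/6.
Flint substitutes q_H(q_F) into its own profit: π_F = q_F(351 - 3q_F - (287 - 3q_F)/2) - 82q_F = (415/2 - (3/2)q_F)q_F - 82q_F.
The leader's first-order condition 251/2 - 3q_F = 0 yields q_F = 251/6.
Then q_H = (287 - 3·(251/6))/6 = 323/12.

41.83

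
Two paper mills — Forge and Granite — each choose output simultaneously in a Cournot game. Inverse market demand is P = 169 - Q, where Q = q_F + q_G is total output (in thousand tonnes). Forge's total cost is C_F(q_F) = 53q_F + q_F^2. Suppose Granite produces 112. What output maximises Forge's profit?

1

With the rival's output fixed at 112, Forge's profit is π_F = (169 - 112 - q_F)q_F - (53q_F + q_F²) = (57 - q_F)q_F - (53q_F + q_F²).
∂π_F/∂q_F = 4 - 4q_F = 0, so q_F = 1.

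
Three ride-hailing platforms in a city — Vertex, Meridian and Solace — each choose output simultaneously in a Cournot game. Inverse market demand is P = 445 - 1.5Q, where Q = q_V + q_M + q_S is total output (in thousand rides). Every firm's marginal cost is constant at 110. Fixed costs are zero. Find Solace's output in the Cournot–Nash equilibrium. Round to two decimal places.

A representative firm's profit is π_i = q_i(445 - 1.5Q) - 110q_i.
Setting ∂π_i/∂q_i = 0 with rivals' quantities fixed: 335 - 3q_i - (3/2)·Σ_{j≠i} q_j = 0.
By symmetry each firm produces the same amount; substituting Σ_{j≠i} q_j = 2q_i yields q_i = 335/6.

55.83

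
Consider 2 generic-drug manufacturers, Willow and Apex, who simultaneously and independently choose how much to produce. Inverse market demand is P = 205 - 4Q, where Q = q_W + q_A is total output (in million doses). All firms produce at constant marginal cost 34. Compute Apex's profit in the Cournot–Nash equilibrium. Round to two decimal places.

A representative firm's profit is π_i = q_i(205 - 4Q) - 34q_i.
First-order condition (treating rivals' output as given): 171 - 8q_i - 4q_j = 0.
By symmetry each firm produces the same amount; substituting q_j = q_i yields q_i = 171/12 = 57/4.
Price P = 205 - 4·(57/2) = 91.
Apex's profit: (91 - 34)·(57/4) = 812.2500.

812.25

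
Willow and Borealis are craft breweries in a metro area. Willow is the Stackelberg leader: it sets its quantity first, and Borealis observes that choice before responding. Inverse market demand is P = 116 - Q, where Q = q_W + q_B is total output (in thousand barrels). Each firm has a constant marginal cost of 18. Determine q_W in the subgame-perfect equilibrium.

49

The follower Borealis best-responds to any q_W: π_B = (116 - Q)q_B - 18q_B.
Setting the follower's marginal profit to zero, 98 - q_W - 2q_B = 0, i.e. q_B = (98 - q_W)/2.
Willow substitutes q_B(q_W) into its own profit: π_W = q_W(116 - q_W - (98 - q_W)/2) - 18q_W = (67 - (1/2)q_W)q_W - 18q_W.
Leader FOC: 49 - q_W = 0, so q_W = 49.
Then q_B = (98 - 49)/2 = 49/2.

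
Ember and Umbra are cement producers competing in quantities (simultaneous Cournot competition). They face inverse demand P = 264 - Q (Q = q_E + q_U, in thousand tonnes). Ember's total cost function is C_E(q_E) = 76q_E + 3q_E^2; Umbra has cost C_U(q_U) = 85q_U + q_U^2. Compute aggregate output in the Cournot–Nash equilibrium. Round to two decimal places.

58.61

Ember's profit: π_E = (264 - Q)q_E - (76q_E + 3q_E²). Setting ∂π_E/∂q_E = 0: 188 - 8q_E - (q_U) = 0.
Umbra's first-order condition: 179 - 4q_U - (q_E) = 0.
Rearranging gives the reaction functions q_E = (188 - q_U)/8 and q_U = (179 - q_E)/4.
Substituting one into the other gives q_E = 573/31 and q_U = 1244/31.
Total output Q = 573/31 + 1244/31 = 1817/31.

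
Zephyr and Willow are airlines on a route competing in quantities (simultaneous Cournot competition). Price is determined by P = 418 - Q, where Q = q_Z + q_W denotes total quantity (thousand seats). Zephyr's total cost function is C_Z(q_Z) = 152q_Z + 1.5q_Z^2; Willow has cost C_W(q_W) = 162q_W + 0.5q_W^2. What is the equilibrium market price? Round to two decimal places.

306.86

Zephyr's profit: π_Z = (418 - Q)q_Z - (152q_Z + (3/2)q_Z²). Setting ∂π_Z/∂q_Z = 0: 266 - 5q_Z - (q_W) = 0.
Willow's first-order condition: 256 - 3q_W - (q_Z) = 0.
So q_Z = (266 - q_W)/5 and q_W = (256 - q_Z)/3.
Solving the pair: q_Z = 271/7, q_W = 507/7.
Total output Q = 778/7, so price P = 418 - 778/7 = 306.8571.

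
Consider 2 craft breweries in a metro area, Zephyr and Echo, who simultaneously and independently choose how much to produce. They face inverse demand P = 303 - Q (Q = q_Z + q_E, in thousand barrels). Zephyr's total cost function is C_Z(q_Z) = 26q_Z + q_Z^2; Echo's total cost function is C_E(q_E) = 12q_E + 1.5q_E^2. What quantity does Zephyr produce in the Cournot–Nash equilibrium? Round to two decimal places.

Zephyr's profit: π_Z = (303 - Q)q_Z - (26q_Z + q_Z²). Setting ∂π_Z/∂q_Z = 0: 277 - 4q_Z - (q_E) = 0.
Echo's first-order condition: 291 - 5q_E - (q_Z) = 0.
So q_Z = (277 - q_E)/4 and q_E = (291 - q_Z)/5.
Solving the pair: q_Z = 1094/19, q_E = 887/19.

57.58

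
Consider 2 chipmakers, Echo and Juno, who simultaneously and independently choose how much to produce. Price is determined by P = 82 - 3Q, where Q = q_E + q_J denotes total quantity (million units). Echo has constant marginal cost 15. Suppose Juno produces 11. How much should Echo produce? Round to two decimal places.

With the rival's output fixed at 11, Echo's profit is π_E = (82 - 3·11 - 3q_E)q_E - (15q_E) = (49 - 3q_E)q_E - (15q_E).
∂π_E/∂q_E = 34 - 6q_E = 0, so q_E = 17/3.

5.67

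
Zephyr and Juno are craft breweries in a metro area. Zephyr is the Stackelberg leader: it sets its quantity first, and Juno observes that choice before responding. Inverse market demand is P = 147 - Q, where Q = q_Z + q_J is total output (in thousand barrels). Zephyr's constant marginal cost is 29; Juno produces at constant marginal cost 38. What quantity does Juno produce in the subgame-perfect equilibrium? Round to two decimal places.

The follower Juno best-responds to any q_Z: π_J = (147 - Q)q_J - 38q_J.
∂π_J/∂q_J = 109 - q_Z - 2q_J = 0 gives the reaction function q_J = (109 - q_Z)/2.
The leader anticipates this reaction. Substituting into P = 147 - Q gives P = 185/2 - (1/2)q_Z, so π_Z = (185/2 - (1/2)q_Z)q_Z - 29q_Z.
The leader's first-order condition 127/2 - q_Z = 0 yields q_Z = 127/2.
Then q_J = (109 - 127/2)/2 = 91/4.

22.75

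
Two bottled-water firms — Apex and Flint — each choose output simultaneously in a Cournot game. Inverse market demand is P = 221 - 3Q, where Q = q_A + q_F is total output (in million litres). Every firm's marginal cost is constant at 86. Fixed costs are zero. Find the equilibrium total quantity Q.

30

A representative firm's profit is π_i = q_i(221 - 3Q) - 86q_i.
First-order condition (treating rivals' output as given): 135 - 6q_i - 3q_j = 0.
With identical firms every q_j equals q_i, so q_j = q_i and 135 = 9q_i, giving q_i = 15.
Total output Q = 15 + 15 = 30.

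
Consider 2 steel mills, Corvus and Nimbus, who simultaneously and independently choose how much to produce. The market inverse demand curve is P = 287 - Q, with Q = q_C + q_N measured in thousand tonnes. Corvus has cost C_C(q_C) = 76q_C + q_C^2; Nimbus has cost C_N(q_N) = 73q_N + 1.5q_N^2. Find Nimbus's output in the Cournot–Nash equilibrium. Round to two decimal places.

33.95

Corvus's profit: π_C = (287 - Q)q_C - (76q_C + q_C²). Setting ∂π_C/∂q_C = 0: 211 - 4q_C - (q_N) = 0.
Nimbus's first-order condition: 214 - 5q_N - (q_C) = 0.
Rearranging gives the reaction functions q_C = (211 - q_N)/4 and q_N = (214 - q_C)/5.
Substituting one into the other gives q_C = 841/19 and q_N = 645/19.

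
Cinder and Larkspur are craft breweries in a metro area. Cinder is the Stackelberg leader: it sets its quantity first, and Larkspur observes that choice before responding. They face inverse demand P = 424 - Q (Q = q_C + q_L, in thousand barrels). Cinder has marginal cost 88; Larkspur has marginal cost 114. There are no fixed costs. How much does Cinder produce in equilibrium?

181

Solve by backward induction. Given q_C, the follower Larkspur maximises π_L = (424 - q_C - q_L)q_L - 114q_L.
Follower FOC: 310 - q_C - 2q_L = 0, so q_L(q_C) = (310 - q_C)/2.
The leader anticipates this reaction. Substituting into P = 424 - Q gives P = 269 - (1/2)q_C, so π_C = (269 - (1/2)q_C)q_C - 88q_C.
Leader FOC: 181 - q_C = 0, so q_C = 181.
Then q_L = (310 - 181)/2 = 129/2.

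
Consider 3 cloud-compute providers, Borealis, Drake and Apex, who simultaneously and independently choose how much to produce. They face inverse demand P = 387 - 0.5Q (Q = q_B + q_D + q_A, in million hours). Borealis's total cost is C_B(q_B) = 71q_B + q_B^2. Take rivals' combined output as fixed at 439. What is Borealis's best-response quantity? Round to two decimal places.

With rivals' combined output fixed at 439, Borealis's profit is π_B = (387 - (1/2)·439 - (1/2)q_B)q_B - (71q_B + q_B²) = (335/2 - (1/2)q_B)q_B - (71q_B + q_B²).
∂π_B/∂q_B = 193/2 - 3q_B = 0, so q_B = 193/6.

32.17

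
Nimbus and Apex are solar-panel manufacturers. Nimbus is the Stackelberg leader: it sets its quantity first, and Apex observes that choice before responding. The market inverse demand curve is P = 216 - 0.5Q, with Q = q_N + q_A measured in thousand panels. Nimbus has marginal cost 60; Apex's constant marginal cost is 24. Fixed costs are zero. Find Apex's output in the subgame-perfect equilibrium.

The follower Apex best-responds to any q_N: π_A = (216 - 0.5Q)q_A - 24q_A.
Setting the follower's marginal profit to zero, 192 - (1/2)q_N - q_A = 0, i.e. q_A = (192 - (1/2)q_N).
Nimbus substitutes q_A(q_N) into its own profit: π_N = q_N(216 - (1/2)q_N - (192 - (1/2)q_N)/2) - 60q_N = (120 - (1/4)q_N)q_N - 60q_N.
Maximising: ∂π_N/∂q_N = 60 - (1/2)q_N = 0, giving q_N = 120.
Then q_A = (192 - (1/2)·120) = 132.

132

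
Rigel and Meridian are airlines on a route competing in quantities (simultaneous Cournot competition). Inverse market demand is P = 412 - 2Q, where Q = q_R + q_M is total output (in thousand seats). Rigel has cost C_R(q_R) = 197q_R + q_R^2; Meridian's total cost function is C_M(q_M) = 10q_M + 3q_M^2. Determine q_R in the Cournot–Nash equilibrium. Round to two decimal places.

24.04

Rigel's profit: π_R = (412 - 2Q)q_R - (197q_R + q_R²). Setting ∂π_R/∂q_R = 0: 215 - 6q_R - 2(q_M) = 0.
Meridian's profit: π_M = (412 - 2Q)q_M - (10q_M + 3q_M²). Setting ∂π_M/∂q_M = 0: 402 - 10q_M - 2(q_R) = 0.
So q_R = (215 - 2q_M)/6 and q_M = (402 - 2q_R)/10.
Solving the pair: q_R = 673/28, q_M = 991/28.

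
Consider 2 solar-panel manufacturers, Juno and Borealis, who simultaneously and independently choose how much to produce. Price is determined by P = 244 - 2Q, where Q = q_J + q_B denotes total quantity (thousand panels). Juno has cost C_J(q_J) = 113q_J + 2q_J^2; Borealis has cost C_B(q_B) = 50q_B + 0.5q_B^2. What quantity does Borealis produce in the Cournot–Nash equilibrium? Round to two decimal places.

35.83

Juno's profit: π_J = (244 - 2Q)q_J - (113q_J + 2q_J²). Setting ∂π_J/∂q_J = 0: 131 - 8q_J - 2(q_B) = 0.
Borealis's first-order condition: 194 - 5q_B - 2(q_J) = 0.
So q_J = (131 - 2q_B)/8 and q_B = (194 - 2q_J)/5.
Substituting one into the other gives q_J = 89/12 and q_B = 215/6.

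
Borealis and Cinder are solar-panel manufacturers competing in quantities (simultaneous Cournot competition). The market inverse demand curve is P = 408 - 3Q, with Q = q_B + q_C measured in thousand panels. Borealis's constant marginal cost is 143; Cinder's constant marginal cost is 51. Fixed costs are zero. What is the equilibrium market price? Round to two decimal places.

200.67

Borealis's profit: π_B = (408 - 3Q)q_B - (143q_B). Setting ∂π_B/∂q_B = 0: 265 - 6q_B - 3(q_C) = 0.
Cinder's profit: π_C = (408 - 3Q)q_C - (51q_C). Setting ∂π_C/∂q_C = 0: 357 - 6q_C - 3(q_B) = 0.
Rearranging gives the reaction functions q_B = (265 - 3q_C)/6 and q_C = (357 - 3q_B)/6.
Solving the pair: q_B = 173/9, q_C = 449/9.
Total output Q = 622/9, so price P = 408 - 3·(622/9) = 602/3.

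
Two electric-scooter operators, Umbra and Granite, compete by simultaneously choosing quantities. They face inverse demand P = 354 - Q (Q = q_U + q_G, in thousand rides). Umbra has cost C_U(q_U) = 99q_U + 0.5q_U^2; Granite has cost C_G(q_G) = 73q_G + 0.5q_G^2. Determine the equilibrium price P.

Umbra's profit: π_U = (354 - Q)q_U - (99q_U + (1/2)q_U²). Setting ∂π_U/∂q_U = 0: 255 - 3q_U - (q_G) = 0.
Granite's profit: π_G = (354 - Q)q_G - (73q_G + (1/2)q_G²). Setting ∂π_G/∂q_G = 0: 281 - 3q_G - (q_U) = 0.
So q_U = (255 - q_G)/3 and q_G = (281 - q_U)/3.
Substituting one into the other gives q_U = 121/2 and q_G = 147/2.
Total output Q = 134, so price P = 354 - 134 = 220.

220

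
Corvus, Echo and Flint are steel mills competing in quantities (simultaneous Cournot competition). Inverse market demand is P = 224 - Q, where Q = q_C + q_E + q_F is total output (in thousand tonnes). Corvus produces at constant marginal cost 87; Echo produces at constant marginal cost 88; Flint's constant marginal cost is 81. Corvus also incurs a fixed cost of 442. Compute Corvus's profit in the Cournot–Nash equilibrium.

Corvus's profit: π_C = (224 - Q)q_C - (87q_C). Setting ∂π_C/∂q_C = 0: 137 - 2q_C - (q_E + q_F) = 0.
Echo's profit: π_E = (224 - Q)q_E - (88q_E). Setting ∂π_E/∂q_E = 0: 136 - 2q_E - (q_C + q_F) = 0.
Flint's profit: π_F = (224 - Q)q_F - (81q_F). Setting ∂π_F/∂q_F = 0: 143 - 2q_F - (q_C + q_E) = 0.
Summing all 3 equations gives 416 − 4Q = 0, hence Q = 104.
Back-substituting: q_C = (137 − 104) = 33, q_E = (136 − 104) = 32, q_F = (143 − 104) = 39.
Price P = 224 - 104 = 120.
Corvus's profit: (120 - 87)·33 - 442 = 647.

647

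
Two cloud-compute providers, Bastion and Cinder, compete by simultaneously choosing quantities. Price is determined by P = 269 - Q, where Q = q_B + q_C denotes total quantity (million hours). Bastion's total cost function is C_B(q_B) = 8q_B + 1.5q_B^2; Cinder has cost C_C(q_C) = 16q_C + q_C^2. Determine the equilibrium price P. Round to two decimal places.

174.53

Bastion's profit: π_B = (269 - Q)q_B - (8q_B + (3/2)q_B²). Setting ∂π_B/∂q_B = 0: 261 - 5q_B - (q_C) = 0.
Cinder's profit: π_C = (269 - Q)q_C - (16q_C + q_C²). Setting ∂π_C/∂q_C = 0: 253 - 4q_C - (q_B) = 0.
Rearranging gives the reaction functions q_B = (261 - q_C)/5 and q_C = (253 - q_B)/4.
Solving the pair: q_B = 791/19, q_C = 1004/19.
Total output Q = 1795/19, so price P = 269 - 1795/19 = 174.5263.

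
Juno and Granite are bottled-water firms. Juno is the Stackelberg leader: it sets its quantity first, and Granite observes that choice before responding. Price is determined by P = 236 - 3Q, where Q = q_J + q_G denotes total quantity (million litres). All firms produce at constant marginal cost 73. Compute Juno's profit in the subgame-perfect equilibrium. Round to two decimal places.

Solve by backward induction. Given q_J, the follower Granite maximises π_G = (236 - 3q_J - 3q_G)q_G - 73q_G.
Follower FOC: 163 - 3q_J - 6q_G = 0, so q_G(q_J) = (163 - 3q_J)/6.
Juno substitutes q_G(q_J) into its own profit: π_J = q_J(236 - 3q_J - (163 - 3q_J)/2) - 73q_J = (309/2 - (3/2)q_J)q_J - 73q_J.
Maximising: ∂π_J/∂q_J = 163/2 - 3q_J = 0, giving q_J = 163/6.
Then q_G = (163 - 3·(163/6))/6 = 163/12.
Price P = 236 - 3·(163/4) = 455/4.
Juno's profit: (455/4 - 73)·(163/6) = 1107.0417.

1107.04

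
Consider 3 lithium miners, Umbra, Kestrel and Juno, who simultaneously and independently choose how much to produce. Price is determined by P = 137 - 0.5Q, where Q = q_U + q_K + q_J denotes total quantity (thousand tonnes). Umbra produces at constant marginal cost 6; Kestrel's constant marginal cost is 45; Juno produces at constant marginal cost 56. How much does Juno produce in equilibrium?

Umbra's profit: π_U = (137 - 0.5Q)q_U - (6q_U). Setting ∂π_U/∂q_U = 0: 131 - q_U - (1/2)(q_K + q_J) = 0.
Kestrel's profit: π_K = (137 - 0.5Q)q_K - (45q_K). Setting ∂π_K/∂q_K = 0: 92 - q_K - (1/2)(q_U + q_J) = 0.
Juno's profit: π_J = (137 - 0.5Q)q_J - (56q_J). Setting ∂π_J/∂q_J = 0: 81 - q_J - (1/2)(q_U + q_K) = 0.
Adding the 3 conditions: 304 − Q − Q = 0, i.e. Q = 152.
Back-substituting: q_U = (131 − 76)/(1/2) = 110, q_K = (92 − 76)/(1/2) = 32, q_J = (81 − 76)/(1/2) = 10.

10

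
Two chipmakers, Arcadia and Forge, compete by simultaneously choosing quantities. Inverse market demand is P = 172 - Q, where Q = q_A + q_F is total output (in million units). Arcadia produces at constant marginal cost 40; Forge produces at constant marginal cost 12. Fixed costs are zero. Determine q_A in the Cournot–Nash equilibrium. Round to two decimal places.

34.67

Arcadia's profit: π_A = (172 - Q)q_A - (40q_A). Setting ∂π_A/∂q_A = 0: 132 - 2q_A - (q_F) = 0.
Forge's first-order condition: 160 - 2q_F - (q_A) = 0.
Best responses: q_A = (132 - q_F)/2, q_F = (160 - q_A)/2.
Substituting one into the other gives q_A = 104/3 and q_F = 188/3.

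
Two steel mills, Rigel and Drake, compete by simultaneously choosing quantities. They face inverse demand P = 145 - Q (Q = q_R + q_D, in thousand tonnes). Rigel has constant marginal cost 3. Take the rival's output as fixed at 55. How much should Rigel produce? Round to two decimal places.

With the rival's output fixed at 55, Rigel's profit is π_R = (145 - 55 - q_R)q_R - (3q_R) = (90 - q_R)q_R - (3q_R).
∂π_R/∂q_R = 87 - 2q_R = 0, so q_R = 87/2.

43.50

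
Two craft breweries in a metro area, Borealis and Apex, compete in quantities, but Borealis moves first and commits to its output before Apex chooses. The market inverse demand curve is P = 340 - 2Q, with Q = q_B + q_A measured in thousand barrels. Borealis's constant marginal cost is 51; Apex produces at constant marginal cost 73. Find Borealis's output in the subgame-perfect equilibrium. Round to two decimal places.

The follower Apex best-responds to any q_B: π_A = (340 - 2Q)q_A - 73q_A.
Follower FOC: 267 - 2q_B - 4q_A = 0, so q_A(q_B) = (267 - 2q_B)/4.
Borealis substitutes q_A(q_B) into its own profit: π_B = q_B(340 - 2q_B - (267 - 2q_B)/2) - 51q_B = (413/2 - q_B)q_B - 51q_B.
Leader FOC: 311/2 - 2q_B = 0, so q_B = 311/4.
Then q_A = (267 - 2·(311/4))/4 = 223/8.

77.75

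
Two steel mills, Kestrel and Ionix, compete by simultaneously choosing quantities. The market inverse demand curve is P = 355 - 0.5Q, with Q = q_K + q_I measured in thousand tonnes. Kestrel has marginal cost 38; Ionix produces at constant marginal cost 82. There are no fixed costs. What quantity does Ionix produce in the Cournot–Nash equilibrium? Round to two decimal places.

152.67

Kestrel's profit: π_K = (355 - 0.5Q)q_K - (38q_K). Setting ∂π_K/∂q_K = 0: 317 - q_K - (1/2)(q_I) = 0.
Ionix's first-order condition: 273 - q_I - (1/2)(q_K) = 0.
Best responses: q_K = (317 - (1/2)q_I), q_I = (273 - (1/2)q_K).
Substituting one into the other gives q_K = 722/3 and q_I = 458/3.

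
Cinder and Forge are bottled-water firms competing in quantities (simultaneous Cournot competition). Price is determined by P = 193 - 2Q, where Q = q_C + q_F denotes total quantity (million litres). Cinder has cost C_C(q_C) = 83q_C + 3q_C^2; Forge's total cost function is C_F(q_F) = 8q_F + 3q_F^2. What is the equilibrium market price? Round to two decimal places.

Cinder's profit: π_C = (193 - 2Q)q_C - (83q_C + 3q_C²). Setting ∂π_C/∂q_C = 0: 110 - 10q_C - 2(q_F) = 0.
Forge's profit: π_F = (193 - 2Q)q_F - (8q_F + 3q_F²). Setting ∂π_F/∂q_F = 0: 185 - 10q_F - 2(q_C) = 0.
So q_C = (110 - 2q_F)/10 and q_F = (185 - 2q_C)/10.
Substituting one into the other gives q_C = 365/48 and q_F = 815/48.
Total output Q = 295/12, so price P = 193 - 2·(295/12) = 863/6.

143.83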